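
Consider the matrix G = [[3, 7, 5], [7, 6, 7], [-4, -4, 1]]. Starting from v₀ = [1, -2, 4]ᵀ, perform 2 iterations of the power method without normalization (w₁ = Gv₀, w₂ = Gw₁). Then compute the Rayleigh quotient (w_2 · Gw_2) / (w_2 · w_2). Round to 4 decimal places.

w1 = Gv₀ = (3·1 + 7·(-2) + 5·4; 7·1 + 6·(-2) + 7·4; (-4)·1 + (-4)·(-2) + 1·4) = (9, 23, 8)
w2 = Gw1 = (3·9 + 7·23 + 5·8; 7·9 + 6·23 + 7·8; (-4)·9 + (-4)·23 + 1·8) = (228, 257, -120)
Gw2 = (1883, 2298, -2060)
w2·Gw2 = 228·1883 + 257·2298 + (-120)·(-2060) = 1267110; w2·w2 = 228·228 + 257·257 + (-120)·(-120) = 132433
λ ≈ 1267110/132433 = 9.5679

9.5679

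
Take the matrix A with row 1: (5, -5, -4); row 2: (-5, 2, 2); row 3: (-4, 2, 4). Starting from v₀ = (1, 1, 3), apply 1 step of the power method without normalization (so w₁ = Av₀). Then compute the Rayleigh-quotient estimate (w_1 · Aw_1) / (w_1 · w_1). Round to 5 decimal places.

λ ≈ 10.18972

w1 = Av₀ = (5·1 + (-5)·1 + (-4)·3; (-5)·1 + 2·1 + 2·3; (-4)·1 + 2·1 + 4·3) = (-12, 3, 10)
Aw1 = (-115, 86, 94)
w1·Aw1 = (-12)·(-115) + 3·86 + 10·94 = 2578; w1·w1 = (-12)·(-12) + 3·3 + 10·10 = 253
λ ≈ 2578/253 = 10.18972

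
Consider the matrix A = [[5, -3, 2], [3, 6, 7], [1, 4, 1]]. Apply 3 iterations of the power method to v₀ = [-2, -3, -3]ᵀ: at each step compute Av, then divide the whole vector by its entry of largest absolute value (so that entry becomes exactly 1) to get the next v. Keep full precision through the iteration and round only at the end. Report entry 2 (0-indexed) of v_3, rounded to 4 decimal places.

0.4818

Av0 = (-7.00000, -45.00000, -17.00000); divide by -45.00000 → v1 = (0.15556, 1.00000, 0.37778)
Av1 = (-1.46667, 9.11111, 4.53333); divide by 9.11111 → v2 = (-0.16098, 1.00000, 0.49756)
Av2 = (-2.80976, 9.00000, 4.33659); divide by 9.00000 → v3 = (-0.31220, 1.00000, 0.48184)
Requested entry of v3: -1778/-3690 = 0.4818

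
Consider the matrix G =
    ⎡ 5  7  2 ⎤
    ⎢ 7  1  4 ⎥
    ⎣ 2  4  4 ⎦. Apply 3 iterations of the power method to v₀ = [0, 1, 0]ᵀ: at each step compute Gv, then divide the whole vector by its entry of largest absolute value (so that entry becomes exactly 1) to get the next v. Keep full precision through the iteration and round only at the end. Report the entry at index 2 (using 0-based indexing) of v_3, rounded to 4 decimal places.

Gv0 = (7.00000, 1.00000, 4.00000); divide by 7.00000 → v1 = (1.00000, 0.14286, 0.57143)
Gv1 = (7.14286, 9.42857, 4.85714); divide by 9.42857 → v2 = (0.75758, 1.00000, 0.51515)
Gv2 = (11.81818, 8.36364, 7.57576); divide by 11.81818 → v3 = (1.00000, 0.70769, 0.64103)
Requested entry of v3: 500/780 = 0.6410

0.6410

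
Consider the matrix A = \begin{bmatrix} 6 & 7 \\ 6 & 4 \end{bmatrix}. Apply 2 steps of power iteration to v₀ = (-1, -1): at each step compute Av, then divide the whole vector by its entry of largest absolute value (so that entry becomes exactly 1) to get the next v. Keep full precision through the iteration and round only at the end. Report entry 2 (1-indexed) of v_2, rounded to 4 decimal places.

Av0 = (-13.00000, -10.00000); divide by -13.00000 → v1 = (1.00000, 0.76923)
Av1 = (11.38462, 9.07692); divide by 11.38462 → v2 = (1.00000, 0.79730)
Requested entry of v2: -118/-148 = 0.7973

0.7973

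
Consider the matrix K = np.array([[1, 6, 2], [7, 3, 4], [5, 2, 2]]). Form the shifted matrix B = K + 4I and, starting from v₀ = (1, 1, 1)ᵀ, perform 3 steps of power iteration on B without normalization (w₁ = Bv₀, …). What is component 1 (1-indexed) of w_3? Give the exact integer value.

B = K + 4I has rows (5, 6, 2); (7, 7, 4); (5, 2, 6)
w1 = Bv₀ = (13, 18, 13)
w2 = Bw1 = (199, 269, 179)
w3 = Bw2 = (2967, 3992, 2607)
Requested component of w3: 2967

2967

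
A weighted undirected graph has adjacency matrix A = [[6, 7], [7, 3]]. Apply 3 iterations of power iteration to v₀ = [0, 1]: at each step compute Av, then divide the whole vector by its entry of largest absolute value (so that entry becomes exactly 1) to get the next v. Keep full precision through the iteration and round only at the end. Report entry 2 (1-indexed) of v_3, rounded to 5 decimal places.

Av0 = (7.000000, 3.000000); divide by 7.000000 → v1 = (1.000000, 0.428571)
Av1 = (9.000000, 8.285714); divide by 9.000000 → v2 = (1.000000, 0.920635)
Av2 = (12.444444, 9.761905); divide by 12.444444 → v3 = (1.000000, 0.784439)
Requested entry of v3: 615/784 = 0.78444

0.78444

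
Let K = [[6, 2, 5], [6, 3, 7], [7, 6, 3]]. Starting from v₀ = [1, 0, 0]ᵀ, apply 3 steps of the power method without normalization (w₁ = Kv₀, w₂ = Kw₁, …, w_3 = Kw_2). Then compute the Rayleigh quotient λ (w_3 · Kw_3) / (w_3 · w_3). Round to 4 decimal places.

14.7114

w1 = Kv₀ = (6·1 + 2·0 + 5·0; 6·1 + 3·0 + 7·0; 7·1 + 6·0 + 3·0) = (6, 6, 7)
w2 = Kw1 = (6·6 + 2·6 + 5·7; 6·6 + 3·6 + 7·7; 7·6 + 6·6 + 3·7) = (83, 103, 99)
w3 = Kw2 = (1199, 1500, 1496)
Kw3 = (17674, 22166, 21881)
w3·Kw3 = 1199·17674 + 1500·22166 + 1496·21881 = 87174102; w3·w3 = 1199·1199 + 1500·1500 + 1496·1496 = 5925617
λ ≈ 87174102/5925617 = 14.7114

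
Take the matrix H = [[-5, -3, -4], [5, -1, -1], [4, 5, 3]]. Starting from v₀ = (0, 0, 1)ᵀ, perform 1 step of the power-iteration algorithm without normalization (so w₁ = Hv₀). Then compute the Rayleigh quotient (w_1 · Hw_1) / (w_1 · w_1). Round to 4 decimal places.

-2.2308

w1 = Hv₀ = ((-5)·0 + (-3)·0 + (-4)·1; 5·0 + (-1)·0 + (-1)·1; 4·0 + 5·0 + 3·1) = (-4, -1, 3)
Hw1 = (11, -22, -12)
w1·Hw1 = (-4)·11 + (-1)·(-22) + 3·(-12) = -58; w1·w1 = (-4)·(-4) + (-1)·(-1) + 3·3 = 26
λ ≈ -58/26 = -2.2308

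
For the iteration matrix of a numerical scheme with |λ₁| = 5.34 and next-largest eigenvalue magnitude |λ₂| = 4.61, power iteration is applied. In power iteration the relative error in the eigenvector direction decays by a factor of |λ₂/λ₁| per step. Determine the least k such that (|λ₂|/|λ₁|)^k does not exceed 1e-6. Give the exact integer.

94

|λ₂/λ₁| = 4.61/5.34 = 0.86330
Need k ≥ ln(1e-6) / ln(0.86330) = -13.8155 / -0.1470 ≈ 93.984
Smallest integer k satisfying the bound: 94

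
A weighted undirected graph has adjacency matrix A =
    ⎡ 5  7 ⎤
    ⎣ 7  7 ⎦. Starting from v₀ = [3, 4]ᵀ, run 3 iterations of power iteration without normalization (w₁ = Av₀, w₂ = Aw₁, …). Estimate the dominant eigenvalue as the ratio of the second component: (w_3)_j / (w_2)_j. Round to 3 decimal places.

λ ≈ 13.065

w1 = Av₀ = (43, 49)
w2 = Aw1 = (558, 644)
w3 = Aw2 = (7298, 8414)
Ratio at component: 8414 / 644 = 13.065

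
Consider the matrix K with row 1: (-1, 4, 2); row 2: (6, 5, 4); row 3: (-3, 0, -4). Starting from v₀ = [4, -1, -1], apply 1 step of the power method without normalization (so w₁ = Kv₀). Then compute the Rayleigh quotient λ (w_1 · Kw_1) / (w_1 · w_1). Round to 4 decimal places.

w1 = Kv₀ = ((-1)·4 + 4·(-1) + 2·(-1); 6·4 + 5·(-1) + 4·(-1); (-3)·4 + 0·(-1) + (-4)·(-1)) = (-10, 15, -8)
Kw1 = (54, -17, 62)
w1·Kw1 = (-10)·54 + 15·(-17) + (-8)·62 = -1291; w1·w1 = (-10)·(-10) + 15·15 + (-8)·(-8) = 389
λ ≈ -1291/389 = -3.3188

λ ≈ -3.3188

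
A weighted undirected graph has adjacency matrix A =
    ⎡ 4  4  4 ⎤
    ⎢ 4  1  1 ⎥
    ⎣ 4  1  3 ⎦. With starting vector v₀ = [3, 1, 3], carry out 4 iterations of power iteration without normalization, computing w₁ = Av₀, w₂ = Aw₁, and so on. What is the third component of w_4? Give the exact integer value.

16492

w1 = Av₀ = (4·3 + 4·1 + 4·3; 4·3 + 1·1 + 1·3; 4·3 + 1·1 + 3·3) = (28, 16, 22)
w2 = Aw1 = (4·28 + 4·16 + 4·22; 4·28 + 1·16 + 1·22; 4·28 + 1·16 + 3·22) = (264, 150, 194)
w3 = Aw2 = (2432, 1400, 1788)
w4 = Aw3 = (22480, 12916, 16492)
The requested component of w4 is 16492.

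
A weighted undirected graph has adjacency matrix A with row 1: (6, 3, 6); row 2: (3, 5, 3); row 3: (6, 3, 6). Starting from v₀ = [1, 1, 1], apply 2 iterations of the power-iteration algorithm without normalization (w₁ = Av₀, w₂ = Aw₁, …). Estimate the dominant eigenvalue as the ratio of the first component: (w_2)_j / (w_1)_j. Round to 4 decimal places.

14.2000

w1 = Av₀ = (15, 11, 15)
w2 = Aw1 = (213, 145, 213)
Ratio at component: 213 / 15 = 14.2000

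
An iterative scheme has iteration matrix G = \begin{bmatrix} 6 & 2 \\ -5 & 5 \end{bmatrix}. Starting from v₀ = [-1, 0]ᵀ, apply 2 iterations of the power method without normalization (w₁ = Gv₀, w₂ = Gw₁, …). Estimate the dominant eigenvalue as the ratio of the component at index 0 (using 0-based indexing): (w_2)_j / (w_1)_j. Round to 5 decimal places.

4.33333

w1 = Gv₀ = (6·(-1) + 2·0; (-5)·(-1) + 5·0) = (-6, 5)
w2 = Gw1 = (6·(-6) + 2·5; (-5)·(-6) + 5·5) = (-26, 55)
Ratio at component: -26 / -6 = 4.33333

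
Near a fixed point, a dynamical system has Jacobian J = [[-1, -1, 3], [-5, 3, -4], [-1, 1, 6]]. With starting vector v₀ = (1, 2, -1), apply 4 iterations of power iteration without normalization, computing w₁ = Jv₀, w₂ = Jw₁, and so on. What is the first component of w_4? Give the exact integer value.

-338

w1 = Jv₀ = ((-1)·1 + (-1)·2 + 3·(-1); (-5)·1 + 3·2 + (-4)·(-1); (-1)·1 + 1·2 + 6·(-1)) = (-6, 5, -5)
w2 = Jw1 = ((-1)·(-6) + (-1)·5 + 3·(-5); (-5)·(-6) + 3·5 + (-4)·(-5); (-1)·(-6) + 1·5 + 6·(-5)) = (-14, 65, -19)
w3 = Jw2 = (-108, 341, -35)
w4 = Jw3 = (-338, 1703, 239)
The requested component of w4 is -338.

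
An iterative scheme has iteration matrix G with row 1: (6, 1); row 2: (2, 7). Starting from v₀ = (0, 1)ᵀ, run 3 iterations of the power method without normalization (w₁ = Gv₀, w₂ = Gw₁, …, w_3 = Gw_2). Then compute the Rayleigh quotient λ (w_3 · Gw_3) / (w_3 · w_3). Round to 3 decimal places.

w1 = Gv₀ = (6·0 + 1·1; 2·0 + 7·1) = (1, 7)
w2 = Gw1 = (6·1 + 1·7; 2·1 + 7·7) = (13, 51)
w3 = Gw2 = (129, 383)
Gw3 = (1157, 2939)
w3·Gw3 = 129·1157 + 383·2939 = 1274890; w3·w3 = 129·129 + 383·383 = 163330
λ ≈ 1274890/163330 = 7.806

λ ≈ 7.806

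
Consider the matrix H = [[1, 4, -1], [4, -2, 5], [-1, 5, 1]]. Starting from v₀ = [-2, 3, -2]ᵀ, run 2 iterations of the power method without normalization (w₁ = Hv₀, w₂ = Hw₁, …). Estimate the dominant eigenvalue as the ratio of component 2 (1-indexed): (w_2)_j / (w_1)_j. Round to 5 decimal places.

w1 = Hv₀ = (1·(-2) + 4·3 + (-1)·(-2); 4·(-2) + (-2)·3 + 5·(-2); (-1)·(-2) + 5·3 + 1·(-2)) = (12, -24, 15)
w2 = Hw1 = (1·12 + 4·(-24) + (-1)·15; 4·12 + (-2)·(-24) + 5·15; (-1)·12 + 5·(-24) + 1·15) = (-99, 171, -117)
Ratio at component: 171 / -24 = -7.12500

λ ≈ -7.12500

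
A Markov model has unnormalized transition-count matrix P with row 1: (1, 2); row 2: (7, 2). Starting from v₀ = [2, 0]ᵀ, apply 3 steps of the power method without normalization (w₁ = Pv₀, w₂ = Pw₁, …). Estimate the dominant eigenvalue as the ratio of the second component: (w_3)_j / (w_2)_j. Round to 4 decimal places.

7.0000

w1 = Pv₀ = (1·2 + 2·0; 7·2 + 2·0) = (2, 14)
w2 = Pw1 = (1·2 + 2·14; 7·2 + 2·14) = (30, 42)
w3 = Pw2 = (114, 294)
Ratio at component: 294 / 42 = 7.0000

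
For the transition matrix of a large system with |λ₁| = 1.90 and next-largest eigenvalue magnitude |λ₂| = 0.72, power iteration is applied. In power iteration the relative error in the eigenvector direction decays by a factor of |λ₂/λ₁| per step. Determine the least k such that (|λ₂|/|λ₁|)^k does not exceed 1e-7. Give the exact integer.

17

|λ₂/λ₁| = 0.72/1.90 = 0.37895
Need k ≥ ln(1e-7) / ln(0.37895) = -16.1181 / -0.9704 ≈ 16.610
Smallest integer k satisfying the bound: 17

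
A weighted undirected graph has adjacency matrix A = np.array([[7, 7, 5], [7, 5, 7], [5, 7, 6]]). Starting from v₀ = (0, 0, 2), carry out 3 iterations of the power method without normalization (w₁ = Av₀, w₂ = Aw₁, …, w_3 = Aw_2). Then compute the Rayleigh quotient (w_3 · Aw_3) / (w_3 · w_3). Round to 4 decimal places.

w1 = Av₀ = (7·0 + 7·0 + 5·2; 7·0 + 5·0 + 7·2; 5·0 + 7·0 + 6·2) = (10, 14, 12)
w2 = Aw1 = (7·10 + 7·14 + 5·12; 7·10 + 5·14 + 7·12; 5·10 + 7·14 + 6·12) = (228, 224, 220)
w3 = Aw2 = (4264, 4256, 4028)
Aw3 = (79780, 79324, 75280)
w3·Aw3 = 4264·79780 + 4256·79324 + 4028·75280 = 981012704; w3·w3 = 4264·4264 + 4256·4256 + 4028·4028 = 52520016
λ ≈ 981012704/52520016 = 18.6788

λ ≈ 18.6788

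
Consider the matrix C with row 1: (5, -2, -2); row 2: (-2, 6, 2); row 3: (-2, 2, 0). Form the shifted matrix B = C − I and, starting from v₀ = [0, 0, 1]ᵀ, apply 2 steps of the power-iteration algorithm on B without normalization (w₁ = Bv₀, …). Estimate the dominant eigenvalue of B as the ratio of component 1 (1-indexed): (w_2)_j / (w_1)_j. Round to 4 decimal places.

5.0000

B = C − I has rows (4, -2, -2); (-2, 5, 2); (-2, 2, -1)
w1 = Bv₀ = (4·0 + (-2)·0 + (-2)·1; (-2)·0 + 5·0 + 2·1; (-2)·0 + 2·0 + (-1)·1) = (-2, 2, -1)
w2 = Bw1 = (4·(-2) + (-2)·2 + (-2)·(-1); (-2)·(-2) + 5·2 + 2·(-1); (-2)·(-2) + 2·2 + (-1)·(-1)) = (-10, 12, 9)
Ratio: -10/-2 = 5.0000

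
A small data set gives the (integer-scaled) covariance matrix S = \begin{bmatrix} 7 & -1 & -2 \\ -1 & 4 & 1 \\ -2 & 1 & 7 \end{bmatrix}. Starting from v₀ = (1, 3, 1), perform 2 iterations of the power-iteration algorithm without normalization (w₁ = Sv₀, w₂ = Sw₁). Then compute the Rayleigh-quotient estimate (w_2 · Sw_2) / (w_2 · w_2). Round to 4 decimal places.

w1 = Sv₀ = (2, 12, 8)
w2 = Sw1 = (-14, 54, 64)
Sw2 = (-280, 294, 530)
w2·Sw2 = (-14)·(-280) + 54·294 + 64·530 = 53716; w2·w2 = (-14)·(-14) + 54·54 + 64·64 = 7208
λ ≈ 53716/7208 = 7.4523

λ ≈ 7.4523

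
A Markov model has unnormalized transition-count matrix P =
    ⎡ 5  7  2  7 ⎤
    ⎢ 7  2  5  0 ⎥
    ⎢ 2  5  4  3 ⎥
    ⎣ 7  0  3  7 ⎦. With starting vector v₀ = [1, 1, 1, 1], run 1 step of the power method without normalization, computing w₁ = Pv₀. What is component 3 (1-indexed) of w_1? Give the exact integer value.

w1 = Pv₀ = (5·1 + 7·1 + 2·1 + 7·1; 7·1 + 2·1 + 5·1 + 0·1; 2·1 + 5·1 + 4·1 + 3·1; 7·1 + 0·1 + 3·1 + 7·1) = (21, 14, 14, 17)
The requested component of w1 is 14.

14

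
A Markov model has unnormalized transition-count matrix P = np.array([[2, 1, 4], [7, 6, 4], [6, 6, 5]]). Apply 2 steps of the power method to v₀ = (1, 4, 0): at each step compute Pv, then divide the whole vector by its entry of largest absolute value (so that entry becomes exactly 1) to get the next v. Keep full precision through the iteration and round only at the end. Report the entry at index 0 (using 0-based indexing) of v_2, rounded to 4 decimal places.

Pv0 = (6.00000, 31.00000, 30.00000); divide by 31.00000 → v1 = (0.19355, 1.00000, 0.96774)
Pv1 = (5.25806, 11.22581, 12.00000); divide by 12.00000 → v2 = (0.43817, 0.93548, 1.00000)
Requested entry of v2: 163/372 = 0.4382

0.4382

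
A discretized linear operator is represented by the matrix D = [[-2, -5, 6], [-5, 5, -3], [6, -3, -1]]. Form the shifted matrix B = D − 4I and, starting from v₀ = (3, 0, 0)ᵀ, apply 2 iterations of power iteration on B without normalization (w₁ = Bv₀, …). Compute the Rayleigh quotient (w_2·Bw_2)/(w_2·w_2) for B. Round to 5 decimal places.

B = D − 4I has rows (-6, -5, 6); (-5, 1, -3); (6, -3, -5)
w1 = Bv₀ = ((-6)·3 + (-5)·0 + 6·0; (-5)·3 + 1·0 + (-3)·0; 6·3 + (-3)·0 + (-5)·0) = (-18, -15, 18)
w2 = Bw1 = ((-6)·(-18) + (-5)·(-15) + 6·18; (-5)·(-18) + 1·(-15) + (-3)·18; 6·(-18) + (-3)·(-15) + (-5)·18) = (291, 21, -153)
Bw2 = (-2769, -975, 2448)
w2·Bw2 = -1200798; w2·w2 = 108531; μ ≈ -1200798/108531 = -11.06410

μ ≈ -11.06410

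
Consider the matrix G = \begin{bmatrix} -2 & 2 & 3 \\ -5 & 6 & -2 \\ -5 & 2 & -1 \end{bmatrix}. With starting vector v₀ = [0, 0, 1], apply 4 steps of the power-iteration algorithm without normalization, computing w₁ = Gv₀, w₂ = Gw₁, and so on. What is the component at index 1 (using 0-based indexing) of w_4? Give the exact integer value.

w1 = Gv₀ = ((-2)·0 + 2·0 + 3·1; (-5)·0 + 6·0 + (-2)·1; (-5)·0 + 2·0 + (-1)·1) = (3, -2, -1)
w2 = Gw1 = ((-2)·3 + 2·(-2) + 3·(-1); (-5)·3 + 6·(-2) + (-2)·(-1); (-5)·3 + 2·(-2) + (-1)·(-1)) = (-13, -25, -18)
w3 = Gw2 = (-78, -49, 33)
w4 = Gw3 = (157, 30, 259)
The requested component of w4 is 30.

30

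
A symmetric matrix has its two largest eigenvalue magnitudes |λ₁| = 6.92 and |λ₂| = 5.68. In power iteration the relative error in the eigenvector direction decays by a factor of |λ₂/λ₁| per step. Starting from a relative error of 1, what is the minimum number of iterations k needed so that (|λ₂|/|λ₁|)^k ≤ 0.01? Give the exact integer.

|λ₂/λ₁| = 5.68/6.92 = 0.82081
Need k ≥ ln(0.01) / ln(0.82081) = -4.6052 / -0.1975 ≈ 23.322
Smallest integer k satisfying the bound: 24

24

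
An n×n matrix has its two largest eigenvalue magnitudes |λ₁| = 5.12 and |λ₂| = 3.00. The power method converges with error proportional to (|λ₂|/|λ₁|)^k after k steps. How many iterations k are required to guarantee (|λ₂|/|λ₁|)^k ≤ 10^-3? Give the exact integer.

|λ₂/λ₁| = 3.00/5.12 = 0.58594
Need k ≥ ln(10^-3) / ln(0.58594) = -6.9078 / -0.5345 ≈ 12.923
Smallest integer k satisfying the bound: 13

13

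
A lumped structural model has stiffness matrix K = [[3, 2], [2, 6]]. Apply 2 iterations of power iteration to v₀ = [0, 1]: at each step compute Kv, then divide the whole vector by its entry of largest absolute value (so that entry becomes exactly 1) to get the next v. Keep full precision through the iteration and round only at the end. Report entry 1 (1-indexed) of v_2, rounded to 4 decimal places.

Kv0 = (2.00000, 6.00000); divide by 6.00000 → v1 = (0.33333, 1.00000)
Kv1 = (3.00000, 6.66667); divide by 6.66667 → v2 = (0.45000, 1.00000)
Requested entry of v2: 18/40 = 0.4500

0.4500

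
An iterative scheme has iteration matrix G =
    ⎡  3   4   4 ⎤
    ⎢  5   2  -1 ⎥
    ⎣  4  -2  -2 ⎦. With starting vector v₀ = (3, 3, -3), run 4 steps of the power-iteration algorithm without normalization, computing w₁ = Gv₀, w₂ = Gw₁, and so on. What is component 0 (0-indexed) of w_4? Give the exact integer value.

w1 = Gv₀ = (9, 24, 12)
w2 = Gw1 = (171, 81, -36)
w3 = Gw2 = (693, 1053, 594)
w4 = Gw3 = (8667, 4977, -522)
The requested component of w4 is 8667.

8667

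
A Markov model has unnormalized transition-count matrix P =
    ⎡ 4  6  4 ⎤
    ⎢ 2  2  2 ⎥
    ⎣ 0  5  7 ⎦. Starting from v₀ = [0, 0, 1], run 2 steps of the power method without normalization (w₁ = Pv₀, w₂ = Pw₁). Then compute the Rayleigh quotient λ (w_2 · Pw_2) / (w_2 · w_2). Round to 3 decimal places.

λ ≈ 10.128

w1 = Pv₀ = (4·0 + 6·0 + 4·1; 2·0 + 2·0 + 2·1; 0·0 + 5·0 + 7·1) = (4, 2, 7)
w2 = Pw1 = (4·4 + 6·2 + 4·7; 2·4 + 2·2 + 2·7; 0·4 + 5·2 + 7·7) = (56, 26, 59)
Pw2 = (616, 282, 543)
w2·Pw2 = 56·616 + 26·282 + 59·543 = 73865; w2·w2 = 56·56 + 26·26 + 59·59 = 7293
λ ≈ 73865/7293 = 10.128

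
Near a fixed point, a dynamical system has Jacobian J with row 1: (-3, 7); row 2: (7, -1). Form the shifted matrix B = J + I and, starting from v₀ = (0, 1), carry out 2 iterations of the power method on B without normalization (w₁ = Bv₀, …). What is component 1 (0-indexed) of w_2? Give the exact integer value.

49

B = J + I has rows (-2, 7); (7, 0)
w1 = Bv₀ = (7, 0)
w2 = Bw1 = (-14, 49)
Requested component of w2: 49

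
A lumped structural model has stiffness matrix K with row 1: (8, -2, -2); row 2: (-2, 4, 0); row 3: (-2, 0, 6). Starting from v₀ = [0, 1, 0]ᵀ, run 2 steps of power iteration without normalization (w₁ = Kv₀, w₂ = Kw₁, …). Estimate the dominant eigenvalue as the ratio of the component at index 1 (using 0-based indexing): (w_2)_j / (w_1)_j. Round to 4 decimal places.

5.0000

w1 = Kv₀ = (8·0 + (-2)·1 + (-2)·0; (-2)·0 + 4·1 + 0·0; (-2)·0 + 0·1 + 6·0) = (-2, 4, 0)
w2 = Kw1 = (8·(-2) + (-2)·4 + (-2)·0; (-2)·(-2) + 4·4 + 0·0; (-2)·(-2) + 0·4 + 6·0) = (-24, 20, 4)
Ratio at component: 20 / 4 = 5.0000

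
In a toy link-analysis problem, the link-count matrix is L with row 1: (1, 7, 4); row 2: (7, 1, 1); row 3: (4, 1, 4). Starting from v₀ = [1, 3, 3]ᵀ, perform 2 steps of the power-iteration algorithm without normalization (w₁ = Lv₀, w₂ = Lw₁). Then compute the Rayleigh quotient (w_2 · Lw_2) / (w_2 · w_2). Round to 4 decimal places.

w1 = Lv₀ = (1·1 + 7·3 + 4·3; 7·1 + 1·3 + 1·3; 4·1 + 1·3 + 4·3) = (34, 13, 19)
w2 = Lw1 = (1·34 + 7·13 + 4·19; 7·34 + 1·13 + 1·19; 4·34 + 1·13 + 4·19) = (201, 270, 225)
Lw2 = (2991, 1902, 1974)
w2·Lw2 = 201·2991 + 270·1902 + 225·1974 = 1558881; w2·w2 = 201·201 + 270·270 + 225·225 = 163926
λ ≈ 1558881/163926 = 9.5097

λ ≈ 9.5097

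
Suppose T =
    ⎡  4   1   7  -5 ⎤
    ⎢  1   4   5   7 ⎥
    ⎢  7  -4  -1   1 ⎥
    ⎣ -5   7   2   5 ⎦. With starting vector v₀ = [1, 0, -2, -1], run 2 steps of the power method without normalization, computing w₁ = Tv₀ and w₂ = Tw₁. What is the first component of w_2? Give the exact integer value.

90

w1 = Tv₀ = (4·1 + 1·0 + 7·(-2) + (-5)·(-1); 1·1 + 4·0 + 5·(-2) + 7·(-1); 7·1 + (-4)·0 + (-1)·(-2) + 1·(-1); (-5)·1 + 7·0 + 2·(-2) + 5·(-1)) = (-5, -16, 8, -14)
w2 = Tw1 = (4·(-5) + 1·(-16) + 7·8 + (-5)·(-14); 1·(-5) + 4·(-16) + 5·8 + 7·(-14); 7·(-5) + (-4)·(-16) + (-1)·8 + 1·(-14); (-5)·(-5) + 7·(-16) + 2·8 + 5·(-14)) = (90, -127, 7, -141)
The requested component of w2 is 90.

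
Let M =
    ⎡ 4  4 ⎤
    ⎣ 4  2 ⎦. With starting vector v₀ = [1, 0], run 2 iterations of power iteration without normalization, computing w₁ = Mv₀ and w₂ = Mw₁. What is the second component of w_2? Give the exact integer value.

24

w1 = Mv₀ = (4, 4)
w2 = Mw1 = (32, 24)
The requested component of w2 is 24.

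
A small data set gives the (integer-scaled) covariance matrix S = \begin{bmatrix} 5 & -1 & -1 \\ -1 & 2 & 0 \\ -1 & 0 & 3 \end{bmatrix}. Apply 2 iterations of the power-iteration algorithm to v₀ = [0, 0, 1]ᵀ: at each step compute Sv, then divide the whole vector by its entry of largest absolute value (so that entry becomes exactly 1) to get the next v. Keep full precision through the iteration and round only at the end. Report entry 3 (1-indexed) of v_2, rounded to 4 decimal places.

Sv0 = (-1.00000, 0.00000, 3.00000); divide by 3.00000 → v1 = (-0.33333, 0.00000, 1.00000)
Sv1 = (-2.66667, 0.33333, 3.33333); divide by 3.33333 → v2 = (-0.80000, 0.10000, 1.00000)
Requested entry of v2: 10/10 = 1.0000

1.0000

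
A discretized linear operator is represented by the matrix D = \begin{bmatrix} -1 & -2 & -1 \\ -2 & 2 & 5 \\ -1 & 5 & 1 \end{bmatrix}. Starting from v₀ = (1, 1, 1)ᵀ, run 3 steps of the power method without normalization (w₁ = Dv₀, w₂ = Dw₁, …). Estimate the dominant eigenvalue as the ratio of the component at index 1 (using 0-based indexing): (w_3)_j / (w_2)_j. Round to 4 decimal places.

λ ≈ 6.4651

w1 = Dv₀ = (-4, 5, 5)
w2 = Dw1 = (-11, 43, 34)
w3 = Dw2 = (-109, 278, 260)
Ratio at component: 278 / 43 = 6.4651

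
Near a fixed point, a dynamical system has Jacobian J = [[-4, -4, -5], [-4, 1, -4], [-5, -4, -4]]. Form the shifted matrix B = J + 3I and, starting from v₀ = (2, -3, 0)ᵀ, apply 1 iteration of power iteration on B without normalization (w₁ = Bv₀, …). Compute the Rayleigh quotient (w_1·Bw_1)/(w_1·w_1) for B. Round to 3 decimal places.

B = J + 3I has rows (-1, -4, -5); (-4, 4, -4); (-5, -4, -1)
w1 = Bv₀ = ((-1)·2 + (-4)·(-3) + (-5)·0; (-4)·2 + 4·(-3) + (-4)·0; (-5)·2 + (-4)·(-3) + (-1)·0) = (10, -20, 2)
Bw1 = (60, -128, 28)
w1·Bw1 = 3216; w1·w1 = 504; μ ≈ 3216/504 = 6.381

μ ≈ 6.381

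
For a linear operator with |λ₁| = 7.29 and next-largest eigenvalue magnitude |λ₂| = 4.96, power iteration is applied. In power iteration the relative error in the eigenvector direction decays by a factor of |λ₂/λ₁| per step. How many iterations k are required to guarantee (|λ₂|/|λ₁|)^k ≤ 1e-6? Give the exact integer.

36

|λ₂/λ₁| = 4.96/7.29 = 0.68038
Need k ≥ ln(1e-6) / ln(0.68038) = -13.8155 / -0.3851 ≈ 35.875
Smallest integer k satisfying the bound: 36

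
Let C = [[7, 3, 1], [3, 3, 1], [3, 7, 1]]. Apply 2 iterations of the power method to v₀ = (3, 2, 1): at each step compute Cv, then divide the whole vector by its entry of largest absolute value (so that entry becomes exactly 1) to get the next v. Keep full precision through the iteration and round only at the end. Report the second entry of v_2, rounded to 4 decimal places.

0.5821

Cv0 = (28.00000, 16.00000, 24.00000); divide by 28.00000 → v1 = (1.00000, 0.57143, 0.85714)
Cv1 = (9.57143, 5.57143, 7.85714); divide by 9.57143 → v2 = (1.00000, 0.58209, 0.82090)
Requested entry of v2: 156/268 = 0.5821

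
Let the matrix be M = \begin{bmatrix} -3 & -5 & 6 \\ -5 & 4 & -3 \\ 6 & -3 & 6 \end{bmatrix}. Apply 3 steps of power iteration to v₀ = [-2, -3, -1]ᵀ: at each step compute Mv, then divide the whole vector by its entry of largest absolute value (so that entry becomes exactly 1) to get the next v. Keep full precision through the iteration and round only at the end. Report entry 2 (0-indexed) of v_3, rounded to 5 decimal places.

Mv0 = (15.000000, 1.000000, -9.000000); divide by 15.000000 → v1 = (1.000000, 0.066667, -0.600000)
Mv1 = (-6.933333, -2.933333, 2.200000); divide by -6.933333 → v2 = (1.000000, 0.423077, -0.317308)
Mv2 = (-7.019231, -2.355769, 2.826923); divide by -7.019231 → v3 = (1.000000, 0.335616, -0.402740)
Requested entry of v3: -294/730 = -0.40274

-0.40274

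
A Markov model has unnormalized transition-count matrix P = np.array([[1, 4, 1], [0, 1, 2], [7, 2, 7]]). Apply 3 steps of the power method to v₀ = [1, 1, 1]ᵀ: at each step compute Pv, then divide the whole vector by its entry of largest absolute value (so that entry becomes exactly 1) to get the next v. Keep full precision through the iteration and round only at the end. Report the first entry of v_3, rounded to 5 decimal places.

Pv0 = (6.000000, 3.000000, 16.000000); divide by 16.000000 → v1 = (0.375000, 0.187500, 1.000000)
Pv1 = (2.125000, 2.187500, 10.000000); divide by 10.000000 → v2 = (0.212500, 0.218750, 1.000000)
Pv2 = (2.087500, 2.218750, 8.925000); divide by 8.925000 → v3 = (0.233894, 0.248599, 1.000000)
Requested entry of v3: 334/1428 = 0.23389

0.23389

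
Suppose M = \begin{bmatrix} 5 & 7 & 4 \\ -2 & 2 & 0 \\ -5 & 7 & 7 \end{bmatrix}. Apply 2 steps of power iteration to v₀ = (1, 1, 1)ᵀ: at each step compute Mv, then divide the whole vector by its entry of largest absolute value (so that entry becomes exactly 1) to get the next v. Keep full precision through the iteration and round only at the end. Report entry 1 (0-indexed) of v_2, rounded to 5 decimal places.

-0.27586

Mv0 = (16.000000, 0.000000, 9.000000); divide by 16.000000 → v1 = (1.000000, 0.000000, 0.562500)
Mv1 = (7.250000, -2.000000, -1.062500); divide by 7.250000 → v2 = (1.000000, -0.275862, -0.146552)
Requested entry of v2: -32/116 = -0.27586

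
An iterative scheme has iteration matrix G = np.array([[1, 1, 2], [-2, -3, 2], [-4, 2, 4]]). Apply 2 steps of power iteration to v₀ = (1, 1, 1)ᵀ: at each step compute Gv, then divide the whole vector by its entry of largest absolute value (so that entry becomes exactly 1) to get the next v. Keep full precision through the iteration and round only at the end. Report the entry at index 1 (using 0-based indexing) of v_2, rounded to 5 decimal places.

Gv0 = (4.000000, -3.000000, 2.000000); divide by 4.000000 → v1 = (1.000000, -0.750000, 0.500000)
Gv1 = (1.250000, 1.250000, -3.500000); divide by -3.500000 → v2 = (-0.357143, -0.357143, 1.000000)
Requested entry of v2: 5/-14 = -0.35714

-0.35714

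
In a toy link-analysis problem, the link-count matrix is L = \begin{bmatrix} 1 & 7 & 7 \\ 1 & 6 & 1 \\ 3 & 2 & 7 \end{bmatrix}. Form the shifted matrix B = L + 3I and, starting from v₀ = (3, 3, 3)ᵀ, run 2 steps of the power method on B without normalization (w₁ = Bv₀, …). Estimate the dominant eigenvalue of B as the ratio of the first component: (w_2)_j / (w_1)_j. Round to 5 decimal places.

B = L + 3I has rows (4, 7, 7); (1, 9, 1); (3, 2, 10)
w1 = Bv₀ = (54, 33, 45)
w2 = Bw1 = (762, 396, 678)
Ratio: 762/54 = 14.11111

14.11111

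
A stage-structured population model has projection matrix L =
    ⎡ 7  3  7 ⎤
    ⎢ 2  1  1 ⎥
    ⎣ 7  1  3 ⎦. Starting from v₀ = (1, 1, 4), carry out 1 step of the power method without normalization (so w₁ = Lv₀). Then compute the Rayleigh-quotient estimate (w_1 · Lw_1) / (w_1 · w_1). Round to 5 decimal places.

λ ≈ 12.47068

w1 = Lv₀ = (38, 7, 20)
Lw1 = (427, 103, 333)
w1·Lw1 = 38·427 + 7·103 + 20·333 = 23607; w1·w1 = 38·38 + 7·7 + 20·20 = 1893
λ ≈ 23607/1893 = 12.47068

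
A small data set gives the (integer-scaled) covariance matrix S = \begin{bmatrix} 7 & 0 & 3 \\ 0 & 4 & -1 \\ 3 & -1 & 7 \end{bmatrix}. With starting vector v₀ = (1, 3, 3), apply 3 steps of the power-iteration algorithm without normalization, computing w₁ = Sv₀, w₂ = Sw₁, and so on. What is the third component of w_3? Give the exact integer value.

1812

w1 = Sv₀ = (7·1 + 0·3 + 3·3; 0·1 + 4·3 + (-1)·3; 3·1 + (-1)·3 + 7·3) = (16, 9, 21)
w2 = Sw1 = (7·16 + 0·9 + 3·21; 0·16 + 4·9 + (-1)·21; 3·16 + (-1)·9 + 7·21) = (175, 15, 186)
w3 = Sw2 = (1783, -126, 1812)
The requested component of w3 is 1812.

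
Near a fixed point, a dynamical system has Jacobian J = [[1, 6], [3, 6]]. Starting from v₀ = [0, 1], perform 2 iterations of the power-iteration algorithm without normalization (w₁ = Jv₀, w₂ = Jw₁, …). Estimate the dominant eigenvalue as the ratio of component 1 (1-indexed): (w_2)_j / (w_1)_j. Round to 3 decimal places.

λ ≈ 7.000

w1 = Jv₀ = (1·0 + 6·1; 3·0 + 6·1) = (6, 6)
w2 = Jw1 = (1·6 + 6·6; 3·6 + 6·6) = (42, 54)
Ratio at component: 42 / 6 = 7.000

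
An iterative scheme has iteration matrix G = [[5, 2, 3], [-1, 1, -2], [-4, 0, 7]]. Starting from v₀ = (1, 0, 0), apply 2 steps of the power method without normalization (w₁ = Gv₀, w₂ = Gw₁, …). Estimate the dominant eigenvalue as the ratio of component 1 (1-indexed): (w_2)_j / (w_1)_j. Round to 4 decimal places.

2.2000

w1 = Gv₀ = (5·1 + 2·0 + 3·0; (-1)·1 + 1·0 + (-2)·0; (-4)·1 + 0·0 + 7·0) = (5, -1, -4)
w2 = Gw1 = (5·5 + 2·(-1) + 3·(-4); (-1)·5 + 1·(-1) + (-2)·(-4); (-4)·5 + 0·(-1) + 7·(-4)) = (11, 2, -48)
Ratio at component: 11 / 5 = 2.2000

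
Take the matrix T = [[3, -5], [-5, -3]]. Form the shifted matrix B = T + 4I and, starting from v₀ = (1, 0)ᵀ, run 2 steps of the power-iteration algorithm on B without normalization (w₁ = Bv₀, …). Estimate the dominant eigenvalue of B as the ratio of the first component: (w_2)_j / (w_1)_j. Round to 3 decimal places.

B = T + 4I has rows (7, -5); (-5, 1)
w1 = Bv₀ = (7·1 + (-5)·0; (-5)·1 + 1·0) = (7, -5)
w2 = Bw1 = (7·7 + (-5)·(-5); (-5)·7 + 1·(-5)) = (74, -40)
Ratio: 74/7 = 10.571

10.571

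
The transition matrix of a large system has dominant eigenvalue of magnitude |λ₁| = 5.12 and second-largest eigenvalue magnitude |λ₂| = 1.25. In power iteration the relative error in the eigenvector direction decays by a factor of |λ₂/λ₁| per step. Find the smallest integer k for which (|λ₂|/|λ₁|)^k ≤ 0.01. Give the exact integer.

4

|λ₂/λ₁| = 1.25/5.12 = 0.24414
Need k ≥ ln(0.01) / ln(0.24414) = -4.6052 / -1.4100 ≈ 3.266
Smallest integer k satisfying the bound: 4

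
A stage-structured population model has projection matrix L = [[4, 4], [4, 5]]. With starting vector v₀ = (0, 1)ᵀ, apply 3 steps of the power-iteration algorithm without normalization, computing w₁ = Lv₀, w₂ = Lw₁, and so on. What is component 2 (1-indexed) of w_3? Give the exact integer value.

349

w1 = Lv₀ = (4·0 + 4·1; 4·0 + 5·1) = (4, 5)
w2 = Lw1 = (4·4 + 4·5; 4·4 + 5·5) = (36, 41)
w3 = Lw2 = (308, 349)
The requested component of w3 is 349.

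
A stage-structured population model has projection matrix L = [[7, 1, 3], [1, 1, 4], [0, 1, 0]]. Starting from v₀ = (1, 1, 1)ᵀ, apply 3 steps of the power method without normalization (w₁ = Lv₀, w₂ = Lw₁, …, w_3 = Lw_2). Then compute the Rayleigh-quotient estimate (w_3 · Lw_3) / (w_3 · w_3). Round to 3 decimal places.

w1 = Lv₀ = (11, 6, 1)
w2 = Lw1 = (86, 21, 6)
w3 = Lw2 = (641, 131, 21)
Lw3 = (4681, 856, 131)
w3·Lw3 = 641·4681 + 131·856 + 21·131 = 3115408; w3·w3 = 641·641 + 131·131 + 21·21 = 428483
λ ≈ 3115408/428483 = 7.271

7.271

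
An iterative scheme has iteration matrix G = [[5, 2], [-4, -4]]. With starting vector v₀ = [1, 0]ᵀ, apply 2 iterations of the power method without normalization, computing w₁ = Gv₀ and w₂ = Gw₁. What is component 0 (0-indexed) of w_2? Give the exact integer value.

w1 = Gv₀ = (5·1 + 2·0; (-4)·1 + (-4)·0) = (5, -4)
w2 = Gw1 = (5·5 + 2·(-4); (-4)·5 + (-4)·(-4)) = (17, -4)
The requested component of w2 is 17.

17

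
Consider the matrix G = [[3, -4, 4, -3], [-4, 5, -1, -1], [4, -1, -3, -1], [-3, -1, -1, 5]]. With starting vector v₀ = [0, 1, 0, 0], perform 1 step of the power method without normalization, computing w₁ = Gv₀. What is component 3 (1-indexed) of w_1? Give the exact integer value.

-1

w1 = Gv₀ = (3·0 + (-4)·1 + 4·0 + (-3)·0; (-4)·0 + 5·1 + (-1)·0 + (-1)·0; 4·0 + (-1)·1 + (-3)·0 + (-1)·0; (-3)·0 + (-1)·1 + (-1)·0 + 5·0) = (-4, 5, -1, -1)
The requested component of w1 is -1.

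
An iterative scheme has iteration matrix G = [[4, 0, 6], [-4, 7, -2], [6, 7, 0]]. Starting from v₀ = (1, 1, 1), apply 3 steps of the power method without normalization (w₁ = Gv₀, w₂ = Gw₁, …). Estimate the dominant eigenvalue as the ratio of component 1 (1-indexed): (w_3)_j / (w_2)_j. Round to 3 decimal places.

λ ≈ 7.407

w1 = Gv₀ = (4·1 + 0·1 + 6·1; (-4)·1 + 7·1 + (-2)·1; 6·1 + 7·1 + 0·1) = (10, 1, 13)
w2 = Gw1 = (4·10 + 0·1 + 6·13; (-4)·10 + 7·1 + (-2)·13; 6·10 + 7·1 + 0·13) = (118, -59, 67)
w3 = Gw2 = (874, -1019, 295)
Ratio at component: 874 / 118 = 7.407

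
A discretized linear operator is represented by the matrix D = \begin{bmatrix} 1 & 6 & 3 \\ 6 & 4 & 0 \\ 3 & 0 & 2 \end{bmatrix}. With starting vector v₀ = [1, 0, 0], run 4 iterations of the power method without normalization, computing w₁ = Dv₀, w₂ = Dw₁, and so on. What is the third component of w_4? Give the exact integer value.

w1 = Dv₀ = (1·1 + 6·0 + 3·0; 6·1 + 4·0 + 0·0; 3·1 + 0·0 + 2·0) = (1, 6, 3)
w2 = Dw1 = (1·1 + 6·6 + 3·3; 6·1 + 4·6 + 0·3; 3·1 + 0·6 + 2·3) = (46, 30, 9)
w3 = Dw2 = (253, 396, 156)
w4 = Dw3 = (3097, 3102, 1071)
The requested component of w4 is 1071.

1071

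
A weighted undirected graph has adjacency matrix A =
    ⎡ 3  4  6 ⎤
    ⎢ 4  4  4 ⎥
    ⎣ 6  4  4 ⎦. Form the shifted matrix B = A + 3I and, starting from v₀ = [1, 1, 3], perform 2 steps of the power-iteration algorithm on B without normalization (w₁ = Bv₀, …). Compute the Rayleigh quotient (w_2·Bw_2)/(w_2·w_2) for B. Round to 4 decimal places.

B = A + 3I has rows (6, 4, 6); (4, 7, 4); (6, 4, 7)
w1 = Bv₀ = (6·1 + 4·1 + 6·3; 4·1 + 7·1 + 4·3; 6·1 + 4·1 + 7·3) = (28, 23, 31)
w2 = Bw1 = (6·28 + 4·23 + 6·31; 4·28 + 7·23 + 4·31; 6·28 + 4·23 + 7·31) = (446, 397, 477)
Bw2 = (7126, 6471, 7603)
w2·Bw2 = 9373814; w2·w2 = 584054; μ ≈ 9373814/584054 = 16.0496

μ ≈ 16.0496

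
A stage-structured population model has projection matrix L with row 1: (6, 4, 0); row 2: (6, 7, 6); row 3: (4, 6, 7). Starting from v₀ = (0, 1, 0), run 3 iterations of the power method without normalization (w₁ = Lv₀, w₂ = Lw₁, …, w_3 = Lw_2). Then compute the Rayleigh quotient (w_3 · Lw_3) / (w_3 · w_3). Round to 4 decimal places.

λ ≈ 15.2755

w1 = Lv₀ = (6·0 + 4·1 + 0·0; 6·0 + 7·1 + 6·0; 4·0 + 6·1 + 7·0) = (4, 7, 6)
w2 = Lw1 = (6·4 + 4·7 + 0·6; 6·4 + 7·7 + 6·6; 4·4 + 6·7 + 7·6) = (52, 109, 100)
w3 = Lw2 = (748, 1675, 1562)
Lw3 = (11188, 25585, 23976)
w3·Lw3 = 748·11188 + 1675·25585 + 1562·23976 = 88674011; w3·w3 = 748·748 + 1675·1675 + 1562·1562 = 5804973
λ ≈ 88674011/5804973 = 15.2755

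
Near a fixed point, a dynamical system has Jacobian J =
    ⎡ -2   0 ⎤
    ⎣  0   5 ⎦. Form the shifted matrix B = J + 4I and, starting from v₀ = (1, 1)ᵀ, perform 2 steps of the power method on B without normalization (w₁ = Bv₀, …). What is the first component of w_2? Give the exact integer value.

4

B = J + 4I has rows (2, 0); (0, 9)
w1 = Bv₀ = (2, 9)
w2 = Bw1 = (4, 81)
Requested component of w2: 4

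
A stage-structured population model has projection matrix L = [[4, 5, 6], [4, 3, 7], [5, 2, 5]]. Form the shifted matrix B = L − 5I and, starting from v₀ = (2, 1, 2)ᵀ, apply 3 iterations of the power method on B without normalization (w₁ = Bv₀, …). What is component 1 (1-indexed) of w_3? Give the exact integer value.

B = L − 5I has rows (-1, 5, 6); (4, -2, 7); (5, 2, 0)
w1 = Bv₀ = (15, 20, 12)
w2 = Bw1 = (157, 104, 115)
w3 = Bw2 = (1053, 1225, 993)
Requested component of w3: 1053

1053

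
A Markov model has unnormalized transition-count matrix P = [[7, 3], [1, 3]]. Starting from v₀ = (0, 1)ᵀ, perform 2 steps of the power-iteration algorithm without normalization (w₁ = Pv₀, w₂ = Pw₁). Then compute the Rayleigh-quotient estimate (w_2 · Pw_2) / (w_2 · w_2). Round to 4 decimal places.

λ ≈ 7.8276

w1 = Pv₀ = (7·0 + 3·1; 1·0 + 3·1) = (3, 3)
w2 = Pw1 = (7·3 + 3·3; 1·3 + 3·3) = (30, 12)
Pw2 = (246, 66)
w2·Pw2 = 30·246 + 12·66 = 8172; w2·w2 = 30·30 + 12·12 = 1044
λ ≈ 8172/1044 = 7.8276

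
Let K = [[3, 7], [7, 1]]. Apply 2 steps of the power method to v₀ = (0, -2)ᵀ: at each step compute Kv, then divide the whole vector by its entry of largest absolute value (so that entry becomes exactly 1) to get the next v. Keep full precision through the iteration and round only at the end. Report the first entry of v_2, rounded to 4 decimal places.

Kv0 = (-14.00000, -2.00000); divide by -14.00000 → v1 = (1.00000, 0.14286)
Kv1 = (4.00000, 7.14286); divide by 7.14286 → v2 = (0.56000, 1.00000)
Requested entry of v2: -56/-100 = 0.5600

0.5600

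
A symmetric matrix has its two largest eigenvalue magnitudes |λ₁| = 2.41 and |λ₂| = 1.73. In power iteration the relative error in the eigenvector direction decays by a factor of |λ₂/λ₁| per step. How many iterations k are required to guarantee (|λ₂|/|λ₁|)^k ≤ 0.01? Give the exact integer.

14

|λ₂/λ₁| = 1.73/2.41 = 0.71784
Need k ≥ ln(0.01) / ln(0.71784) = -4.6052 / -0.3315 ≈ 13.892
Smallest integer k satisfying the bound: 14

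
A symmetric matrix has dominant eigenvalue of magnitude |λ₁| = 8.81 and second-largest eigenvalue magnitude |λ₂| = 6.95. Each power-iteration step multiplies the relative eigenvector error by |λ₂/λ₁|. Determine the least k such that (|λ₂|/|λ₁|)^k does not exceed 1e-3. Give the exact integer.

|λ₂/λ₁| = 6.95/8.81 = 0.78888
Need k ≥ ln(1e-3) / ln(0.78888) = -6.9078 / -0.2371 ≈ 29.129
Smallest integer k satisfying the bound: 30

30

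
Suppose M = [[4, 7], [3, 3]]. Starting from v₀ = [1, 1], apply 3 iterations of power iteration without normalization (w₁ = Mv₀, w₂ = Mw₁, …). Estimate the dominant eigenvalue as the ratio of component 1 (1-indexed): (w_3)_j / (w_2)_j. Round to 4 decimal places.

w1 = Mv₀ = (11, 6)
w2 = Mw1 = (86, 51)
w3 = Mw2 = (701, 411)
Ratio at component: 701 / 86 = 8.1512

8.1512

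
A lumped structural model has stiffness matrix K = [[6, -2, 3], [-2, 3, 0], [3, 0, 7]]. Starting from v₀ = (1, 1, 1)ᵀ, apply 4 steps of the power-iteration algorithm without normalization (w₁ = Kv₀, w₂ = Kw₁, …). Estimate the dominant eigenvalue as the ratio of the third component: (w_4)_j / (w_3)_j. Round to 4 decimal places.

9.5325

w1 = Kv₀ = (7, 1, 10)
w2 = Kw1 = (70, -11, 91)
w3 = Kw2 = (715, -173, 847)
w4 = Kw3 = (7177, -1949, 8074)
Ratio at component: 8074 / 847 = 9.5325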